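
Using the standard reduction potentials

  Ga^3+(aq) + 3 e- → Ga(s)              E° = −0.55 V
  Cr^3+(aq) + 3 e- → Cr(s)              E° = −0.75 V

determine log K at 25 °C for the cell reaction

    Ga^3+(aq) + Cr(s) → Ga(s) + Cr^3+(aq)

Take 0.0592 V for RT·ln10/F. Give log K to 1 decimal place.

log K = 10.1

The Ga³⁺/Ga couple is reduced (cathode); E°cell = −0.55 − (−0.75) = +0.20 V with n = 3.
At equilibrium E = 0, so log K = nE°cell / 0.0592 = (3)(+0.20) / 0.0592 = 10.1.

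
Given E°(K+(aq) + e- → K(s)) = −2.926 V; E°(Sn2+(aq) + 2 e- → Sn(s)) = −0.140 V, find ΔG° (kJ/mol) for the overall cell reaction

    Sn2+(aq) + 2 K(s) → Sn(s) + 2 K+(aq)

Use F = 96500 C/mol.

−538 kJ/mol

In the reaction as written Sn2+(aq) is reduced, so the Sn²⁺/Sn couple is the cathode and K⁺/K is the anode.
E°cell = −0.140 − (−2.926) = +2.786 V; balancing electrons gives n = 2.
ΔG° = −nFE°cell = −(2)(96500)(+2.786) J/mol = −538 kJ/mol.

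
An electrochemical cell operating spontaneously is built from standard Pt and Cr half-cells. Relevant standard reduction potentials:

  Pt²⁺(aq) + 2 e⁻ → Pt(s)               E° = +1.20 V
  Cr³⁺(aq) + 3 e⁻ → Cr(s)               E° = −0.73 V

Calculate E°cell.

The Pt²⁺/Pt couple has the higher E°, so Pt ion is reduced (cathode) and Cr is oxidized (anode).
E°cell = E°(cathode) − E°(anode) = +1.20 − (−0.73) = +1.93 V.

+1.93 V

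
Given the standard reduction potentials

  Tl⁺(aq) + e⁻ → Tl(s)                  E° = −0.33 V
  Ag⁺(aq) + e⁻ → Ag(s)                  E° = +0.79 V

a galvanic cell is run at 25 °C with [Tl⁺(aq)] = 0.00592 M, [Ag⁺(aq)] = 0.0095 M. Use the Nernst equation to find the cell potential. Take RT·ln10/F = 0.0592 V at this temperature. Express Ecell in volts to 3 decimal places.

The Ag⁺/Ag couple has the more positive E°, so it is the cathode; Tl⁺/Tl is the anode.
The standard potential is +0.79 − (−0.33) = +1.12 V and the balanced reaction transfers n = 1 electron.
For the overall reaction Ag⁺(aq) + Tl(s) → Ag(s) + Tl⁺(aq), Q = [Tl⁺(aq)] / [Ag⁺(aq)] = 0.623, giving log Q = −0.205.
E = E° − (0.0592/n)·log Q = +1.12 − (0.0592/1)(−0.205) = +1.132 V.

+1.132 V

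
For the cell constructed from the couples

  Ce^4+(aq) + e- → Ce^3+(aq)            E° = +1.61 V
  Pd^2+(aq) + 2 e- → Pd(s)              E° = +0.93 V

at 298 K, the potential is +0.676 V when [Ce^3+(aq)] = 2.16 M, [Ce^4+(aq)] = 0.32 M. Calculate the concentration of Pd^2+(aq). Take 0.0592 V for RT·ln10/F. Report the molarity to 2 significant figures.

With Ce⁴⁺/Ce³⁺ at the cathode and Pd²⁺/Pd at the anode, E°cell = +1.61 − (+0.93) = +0.68 V (n = 2).
From the Nernst equation, log Q = n(E° − E)/0.0592 = 2·(+0.68 − (+0.676))/0.0592 = 0.135.
For 2 Ce^4+(aq) + Pd(s) → 2 Ce^3+(aq) + Pd^2+(aq), the reaction quotient is Q = ([Ce^3+(aq)]^2·[Pd^2+(aq)]) / [Ce^4+(aq)]^2.
Solving for the unknown gives log [Pd^2+(aq)] = −1.524, so [Pd^2+(aq)] ≈ 0.030 M.

0.030 M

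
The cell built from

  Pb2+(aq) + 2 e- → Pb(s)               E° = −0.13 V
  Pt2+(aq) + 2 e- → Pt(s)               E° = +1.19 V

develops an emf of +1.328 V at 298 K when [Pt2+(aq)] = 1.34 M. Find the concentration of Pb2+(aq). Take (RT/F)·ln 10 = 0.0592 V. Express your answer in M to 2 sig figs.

With Pt²⁺/Pt at the cathode and Pb²⁺/Pb at the anode, E°cell = +1.19 − (−0.13) = +1.32 V (n = 2).
Since E = E° − (0.0592/n)·log Q, log Q = n(E° − E)/0.0592 = −0.270.
The balanced reaction is Pt2+(aq) + Pb(s) → Pt(s) + Pb2+(aq), so Q = [Pb2+(aq)] / [Pt2+(aq)].
Substituting the known concentrations and solving, log [Pb2+(aq)] = −0.143 and [Pb2+(aq)] = 0.72 M.

0.72 M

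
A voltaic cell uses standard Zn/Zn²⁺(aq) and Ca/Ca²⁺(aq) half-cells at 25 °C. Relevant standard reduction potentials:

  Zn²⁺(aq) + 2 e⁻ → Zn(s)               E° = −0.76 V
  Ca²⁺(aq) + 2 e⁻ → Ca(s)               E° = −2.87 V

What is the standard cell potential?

+2.11 V

Of the two couples in this cell, the one with the more positive reduction potential is reduced at the cathode: here that is Zn²⁺/Zn (−0.76 V); Ca²⁺/Ca (−2.87 V) is the anode.
E°cell = E°(cathode) − E°(anode) = −0.76 − (−2.87) = +2.11 V.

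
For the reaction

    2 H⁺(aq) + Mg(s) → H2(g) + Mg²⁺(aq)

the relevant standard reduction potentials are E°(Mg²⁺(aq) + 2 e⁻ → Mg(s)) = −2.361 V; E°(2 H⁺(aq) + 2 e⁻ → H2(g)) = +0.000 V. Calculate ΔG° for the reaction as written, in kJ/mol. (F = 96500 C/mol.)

In the reaction as written H⁺(aq) is reduced, so the 2H⁺/H₂ couple is the cathode and Mg²⁺/Mg is the anode.
E°cell = +0.000 − (−2.361) = +2.361 V; balancing electrons gives n = 2.
ΔG° = −nFE°cell = −(2)(96500)(+2.361) J/mol = −456 kJ/mol.

−456 kJ/mol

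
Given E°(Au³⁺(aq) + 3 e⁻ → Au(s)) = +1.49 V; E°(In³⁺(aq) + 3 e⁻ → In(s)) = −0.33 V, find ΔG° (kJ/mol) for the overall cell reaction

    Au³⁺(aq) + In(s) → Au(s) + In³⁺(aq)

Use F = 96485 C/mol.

In the reaction as written Au³⁺(aq) is reduced, so the Au³⁺/Au couple is the cathode and In³⁺/In is the anode.
E°cell = +1.49 − (−0.33) = +1.82 V; balancing electrons gives n = 3.
ΔG° = −nFE°cell = −(3)(96485)(+1.82) J/mol = −527 kJ/mol.

−527 kJ/mol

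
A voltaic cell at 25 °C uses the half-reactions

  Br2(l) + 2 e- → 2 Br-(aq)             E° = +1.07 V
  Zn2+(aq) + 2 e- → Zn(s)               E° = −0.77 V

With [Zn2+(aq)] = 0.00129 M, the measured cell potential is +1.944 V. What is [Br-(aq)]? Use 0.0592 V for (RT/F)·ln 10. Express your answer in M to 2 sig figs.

With Br₂/Br⁻ at the cathode and Zn²⁺/Zn at the anode, E°cell = +1.07 − (−0.77) = +1.84 V (n = 2).
Rearranging E = E° − (0.0592/n)·log Q gives log Q = 2(+1.84 − (+1.944))/0.0592 = −3.514.
For Br2(l) + Zn(s) → 2 Br-(aq) + Zn2+(aq), the reaction quotient is Q = [Br-(aq)]^2·[Zn2+(aq)].
Substituting the known concentrations and solving, log [Br-(aq)] = −0.312 and [Br-(aq)] = 0.49 M.

0.49 M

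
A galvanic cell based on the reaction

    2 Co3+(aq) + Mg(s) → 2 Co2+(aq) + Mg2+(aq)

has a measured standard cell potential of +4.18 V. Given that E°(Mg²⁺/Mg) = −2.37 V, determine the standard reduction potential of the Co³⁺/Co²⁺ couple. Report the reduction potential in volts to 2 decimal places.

+1.81 V

In the reaction as written the Co³⁺/Co²⁺ couple is reduced (cathode) and Mg²⁺/Mg is oxidized (anode), so E°cell = E°(Co³⁺/Co²⁺) − E°(Mg²⁺/Mg).
E°(Co³⁺/Co²⁺) = E°cell + E°(anode) = +4.18 + (−2.37) = +1.81 V.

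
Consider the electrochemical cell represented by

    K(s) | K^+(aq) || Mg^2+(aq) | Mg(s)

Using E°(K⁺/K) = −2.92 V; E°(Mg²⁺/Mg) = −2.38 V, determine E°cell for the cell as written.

+0.54 V

By convention the left-hand electrode in cell notation is the anode (oxidation) and the right-hand electrode is the cathode (reduction).
E°cell = E°(right) − E°(left) = −2.38 − (−2.92) = +0.54 V.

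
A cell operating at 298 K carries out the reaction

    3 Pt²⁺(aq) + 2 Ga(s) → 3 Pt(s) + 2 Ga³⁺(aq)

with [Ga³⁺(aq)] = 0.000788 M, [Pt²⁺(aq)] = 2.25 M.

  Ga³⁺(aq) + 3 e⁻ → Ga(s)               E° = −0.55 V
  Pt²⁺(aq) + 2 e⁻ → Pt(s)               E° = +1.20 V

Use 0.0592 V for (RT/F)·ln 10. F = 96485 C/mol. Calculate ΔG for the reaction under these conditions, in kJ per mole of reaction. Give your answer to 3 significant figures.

E°cell = +1.20 − (−0.55) = +1.75 V; the balanced reaction transfers n = 6 electrons.
The reaction quotient is [Ga³⁺(aq)]^2 / [Pt²⁺(aq)]^3 = 5.45×10^−8; by Nernst, E = +1.75 − (0.0592/6)(−7.263) = +1.8217 V.
Finally ΔG = −nFE = −(6)(96485 C/mol)(+1.8217 V) = −1050 kJ/mol.

−1050 kJ/mol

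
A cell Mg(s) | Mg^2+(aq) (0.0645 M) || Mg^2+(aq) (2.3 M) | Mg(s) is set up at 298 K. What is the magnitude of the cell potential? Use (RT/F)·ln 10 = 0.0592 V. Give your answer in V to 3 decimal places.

0.046 V

For a concentration cell E°cell = 0, since both electrodes use the same couple.
The compartment with the higher Mg^2+(aq) concentration (2.3 M) acts as the cathode; ions are reduced there and produced at the dilute (0.0645 M) anode.
With n = 2, Ecell = −(0.0592/2)·log([dilute]/[conc]) = −(0.0592/2)·log(0.0645/2.3) = +0.046 V.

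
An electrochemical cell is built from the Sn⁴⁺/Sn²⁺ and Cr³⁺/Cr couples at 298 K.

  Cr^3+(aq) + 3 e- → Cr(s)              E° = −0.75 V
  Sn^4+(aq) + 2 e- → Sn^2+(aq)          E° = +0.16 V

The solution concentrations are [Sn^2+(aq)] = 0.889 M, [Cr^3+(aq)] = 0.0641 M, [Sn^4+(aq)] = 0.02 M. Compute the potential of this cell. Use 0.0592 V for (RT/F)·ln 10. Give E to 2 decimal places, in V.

The Sn⁴⁺/Sn²⁺ couple has the more positive E°, so it is the cathode; Cr³⁺/Cr is the anode.
E°cell = +0.16 − (−0.75) = +0.91 V, with n = 6 electrons transferred.
The balanced reaction is 3 Sn^4+(aq) + 2 Cr(s) → 3 Sn^2+(aq) + 2 Cr^3+(aq), so Q = ([Sn^2+(aq)]^3·[Cr^3+(aq)]^2) / [Sn^4+(aq)]^3 = 361 and log Q = 2.557.
E = E° − (0.0592/n)·log Q = +0.91 − (0.0592/6)(2.557) = +0.88 V.

+0.88 V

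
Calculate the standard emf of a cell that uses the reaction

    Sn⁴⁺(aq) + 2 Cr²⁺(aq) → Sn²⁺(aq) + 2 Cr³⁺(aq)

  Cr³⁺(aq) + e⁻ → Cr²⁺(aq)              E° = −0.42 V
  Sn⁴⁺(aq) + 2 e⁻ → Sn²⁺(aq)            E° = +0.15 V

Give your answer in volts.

+0.57 V

In the reaction as written, Sn⁴⁺(aq) is reduced (cathode) and Cr³⁺(aq) is produced by oxidation at the anode.
E°cell = E°(cathode) − E°(anode) = +0.15 − (−0.42) = +0.57 V.
The positive value indicates the reaction is spontaneous as written.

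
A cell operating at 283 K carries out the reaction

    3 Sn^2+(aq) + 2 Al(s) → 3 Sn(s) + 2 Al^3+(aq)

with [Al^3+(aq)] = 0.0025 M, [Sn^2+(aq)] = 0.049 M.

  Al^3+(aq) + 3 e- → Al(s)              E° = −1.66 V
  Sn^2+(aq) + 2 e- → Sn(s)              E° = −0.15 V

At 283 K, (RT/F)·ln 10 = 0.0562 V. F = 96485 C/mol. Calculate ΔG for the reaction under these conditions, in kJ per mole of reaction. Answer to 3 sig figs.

The standard cell potential is −0.15 − (−1.66) = +1.51 V, with n = 6 electrons in the balanced equation.
The reaction quotient is [Al^3+(aq)]^2 / [Sn^2+(aq)]^3 = 0.0531; by Nernst, E = +1.51 − (0.0562/6)(−1.275) = +1.5219 V.
Then ΔG = −nFE = −6 × 96485 × +1.5219 J/mol = −881 kJ/mol.

−881 kJ/mol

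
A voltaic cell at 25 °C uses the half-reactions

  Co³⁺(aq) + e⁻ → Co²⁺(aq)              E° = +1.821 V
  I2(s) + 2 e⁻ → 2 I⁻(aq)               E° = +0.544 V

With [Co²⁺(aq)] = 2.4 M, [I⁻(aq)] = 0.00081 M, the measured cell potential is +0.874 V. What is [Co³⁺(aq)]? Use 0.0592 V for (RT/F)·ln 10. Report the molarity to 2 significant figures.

0.00046 M

With Co³⁺/Co²⁺ at the cathode and I₂/I⁻ at the anode, E°cell = +1.821 − (+0.544) = +1.277 V (n = 2).
From the Nernst equation, log Q = n(E° − E)/0.0592 = 2·(+1.277 − (+0.874))/0.0592 = 13.615.
The balanced reaction is 2 Co³⁺(aq) + 2 I⁻(aq) → 2 Co²⁺(aq) + I2(s), so Q = [Co²⁺(aq)]^2 / ([Co³⁺(aq)]^2·[I⁻(aq)]^2).
Solving for the unknown gives log [Co³⁺(aq)] = −3.336, so [Co³⁺(aq)] ≈ 0.00046 M.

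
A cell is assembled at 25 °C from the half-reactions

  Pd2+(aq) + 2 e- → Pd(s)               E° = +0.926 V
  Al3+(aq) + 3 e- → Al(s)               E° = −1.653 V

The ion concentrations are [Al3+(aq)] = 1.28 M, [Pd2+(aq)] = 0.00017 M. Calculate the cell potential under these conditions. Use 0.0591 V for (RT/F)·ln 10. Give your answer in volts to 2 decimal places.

Since E°(Pd²⁺/Pd) > E°(Al³⁺/Al), Pd²⁺/Pd serves as the cathode.
E°cell = E°cat − E°an = +0.926 − (−1.653) = +2.579 V; n = 6.
The balanced reaction is 3 Pd2+(aq) + 2 Al(s) → 3 Pd(s) + 2 Al3+(aq), so Q = [Al3+(aq)]^2 / [Pd2+(aq)]^3 = 3.33×10^11 and log Q = 11.523.
By the Nernst equation, E = +2.579 − (0.0591/6)·(11.523) = +2.47 V.

+2.47 V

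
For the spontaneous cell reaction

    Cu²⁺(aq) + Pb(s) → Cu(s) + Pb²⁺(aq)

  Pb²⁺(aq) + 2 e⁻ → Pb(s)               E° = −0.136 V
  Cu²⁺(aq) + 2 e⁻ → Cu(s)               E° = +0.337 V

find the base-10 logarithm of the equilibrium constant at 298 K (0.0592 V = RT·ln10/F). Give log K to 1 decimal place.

The Cu²⁺/Cu couple is reduced (cathode); E°cell = +0.337 − (−0.136) = +0.473 V with n = 2.
At equilibrium E = 0, so log K = nE°cell / 0.0592 = (2)(+0.473) / 0.0592 = 16.0.

log K = 16.0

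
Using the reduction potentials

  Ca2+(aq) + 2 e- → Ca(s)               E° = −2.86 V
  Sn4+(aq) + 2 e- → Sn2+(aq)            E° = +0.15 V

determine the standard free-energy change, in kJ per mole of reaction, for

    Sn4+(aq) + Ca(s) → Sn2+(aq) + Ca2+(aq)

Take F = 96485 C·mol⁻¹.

In the reaction as written Sn4+(aq) is reduced, so the Sn⁴⁺/Sn²⁺ couple is the cathode and Ca²⁺/Ca is the anode.
E°cell = +0.15 − (−2.86) = +3.01 V; balancing electrons gives n = 2.
ΔG° = −nFE°cell = −(2)(96485)(+3.01) J/mol = −581 kJ/mol.

−581 kJ/mol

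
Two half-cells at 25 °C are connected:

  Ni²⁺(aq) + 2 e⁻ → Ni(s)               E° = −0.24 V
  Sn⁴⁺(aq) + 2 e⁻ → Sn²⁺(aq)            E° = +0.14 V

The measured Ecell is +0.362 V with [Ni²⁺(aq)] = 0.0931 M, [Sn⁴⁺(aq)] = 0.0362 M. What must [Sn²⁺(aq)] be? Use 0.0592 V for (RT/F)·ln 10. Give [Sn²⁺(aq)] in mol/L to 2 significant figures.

With Sn⁴⁺/Sn²⁺ at the cathode and Ni²⁺/Ni at the anode, E°cell = +0.14 − (−0.24) = +0.38 V (n = 2).
From the Nernst equation, log Q = n(E° − E)/0.0592 = 2·(+0.38 − (+0.362))/0.0592 = 0.608.
For Sn⁴⁺(aq) + Ni(s) → Sn²⁺(aq) + Ni²⁺(aq), the reaction quotient is Q = ([Sn²⁺(aq)]·[Ni²⁺(aq)]) / [Sn⁴⁺(aq)].
Substituting the known concentrations and solving, log [Sn²⁺(aq)] = 0.198 and [Sn²⁺(aq)] = 1.6 M.

1.6 M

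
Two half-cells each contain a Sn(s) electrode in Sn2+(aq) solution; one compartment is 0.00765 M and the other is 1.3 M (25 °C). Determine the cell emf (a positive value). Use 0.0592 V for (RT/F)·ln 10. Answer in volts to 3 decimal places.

0.066 V

For a concentration cell E°cell = 0, since both electrodes use the same couple.
The compartment with the higher Sn2+(aq) concentration (1.3 M) acts as the cathode; ions are reduced there and produced at the dilute (0.00765 M) anode.
With n = 2, Ecell = −(0.0592/2)·log([dilute]/[conc]) = −(0.0592/2)·log(0.00765/1.3) = +0.066 V.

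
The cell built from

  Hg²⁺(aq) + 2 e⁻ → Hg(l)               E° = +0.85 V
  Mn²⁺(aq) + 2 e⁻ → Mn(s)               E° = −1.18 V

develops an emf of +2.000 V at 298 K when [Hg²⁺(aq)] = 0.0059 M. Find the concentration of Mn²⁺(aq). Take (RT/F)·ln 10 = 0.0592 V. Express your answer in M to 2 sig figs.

0.061 M

The Hg²⁺/Hg couple has the larger reduction potential, so it is the cathode: E°cell = +0.85 − (−1.18) = +2.03 V and n = 2.
Rearranging E = E° − (0.0592/n)·log Q gives log Q = 2(+2.03 − (+2.000))/0.0592 = 1.014.
The balanced reaction is Hg²⁺(aq) + Mn(s) → Hg(l) + Mn²⁺(aq), so Q = [Mn²⁺(aq)] / [Hg²⁺(aq)].
Substituting the known concentrations and solving, log [Mn²⁺(aq)] = −1.215 and [Mn²⁺(aq)] = 0.061 M.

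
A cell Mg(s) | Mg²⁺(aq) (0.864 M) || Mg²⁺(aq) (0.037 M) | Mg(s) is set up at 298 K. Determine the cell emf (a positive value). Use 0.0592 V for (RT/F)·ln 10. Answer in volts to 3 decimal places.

0.041 V

For a concentration cell E°cell = 0, since both electrodes use the same couple.
The compartment with the higher Mg²⁺(aq) concentration (0.864 M) acts as the cathode; ions are reduced there and produced at the dilute (0.037 M) anode.
With n = 2, Ecell = −(0.0592/2)·log([dilute]/[conc]) = −(0.0592/2)·log(0.037/0.864) = +0.041 V.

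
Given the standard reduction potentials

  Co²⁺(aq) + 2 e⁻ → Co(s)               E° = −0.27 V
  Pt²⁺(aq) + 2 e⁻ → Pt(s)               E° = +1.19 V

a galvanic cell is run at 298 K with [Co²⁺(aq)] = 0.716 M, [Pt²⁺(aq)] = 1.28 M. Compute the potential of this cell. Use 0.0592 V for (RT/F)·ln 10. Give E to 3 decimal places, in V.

+1.467 V

Since E°(Pt²⁺/Pt) > E°(Co²⁺/Co), Pt²⁺/Pt serves as the cathode.
E°cell = +1.19 − (−0.27) = +1.46 V, with n = 2 electrons transferred.
The balanced reaction is Pt²⁺(aq) + Co(s) → Pt(s) + Co²⁺(aq), so Q = [Co²⁺(aq)] / [Pt²⁺(aq)] = 0.559 and log Q = −0.252.
Applying E = E° − (RT ln10/nF)·log Q gives +1.46 − (0.0592/2)(−0.252) = +1.467 V.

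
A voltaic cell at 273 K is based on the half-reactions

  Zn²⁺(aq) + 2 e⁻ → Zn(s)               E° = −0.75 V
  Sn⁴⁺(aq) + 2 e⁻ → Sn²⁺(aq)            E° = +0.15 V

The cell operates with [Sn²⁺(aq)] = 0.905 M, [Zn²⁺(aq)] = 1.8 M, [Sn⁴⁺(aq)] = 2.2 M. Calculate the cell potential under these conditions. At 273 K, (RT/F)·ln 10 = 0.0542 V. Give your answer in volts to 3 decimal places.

+0.904 V

The Sn⁴⁺/Sn²⁺ couple has the more positive E°, so it is the cathode; Zn²⁺/Zn is the anode.
The standard potential is +0.15 − (−0.75) = +0.90 V and the balanced reaction transfers n = 2 electrons.
For the overall reaction Sn⁴⁺(aq) + Zn(s) → Sn²⁺(aq) + Zn²⁺(aq), Q = ([Sn²⁺(aq)]·[Zn²⁺(aq)]) / [Sn⁴⁺(aq)] = 0.74, giving log Q = −0.131.
Applying E = E° − (RT ln10/nF)·log Q gives +0.90 − (0.0542/2)(−0.131) = +0.904 V.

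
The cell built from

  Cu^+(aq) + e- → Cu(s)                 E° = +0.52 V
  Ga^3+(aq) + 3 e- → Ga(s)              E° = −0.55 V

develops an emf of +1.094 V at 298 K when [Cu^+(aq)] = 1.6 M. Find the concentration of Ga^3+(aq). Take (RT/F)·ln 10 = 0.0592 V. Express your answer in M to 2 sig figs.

The Cu⁺/Cu couple has the larger reduction potential, so it is the cathode: E°cell = +0.52 − (−0.55) = +1.07 V and n = 3.
Since E = E° − (0.0592/n)·log Q, log Q = n(E° − E)/0.0592 = −1.216.
Balancing electrons gives 3 Cu^+(aq) + Ga(s) → 3 Cu(s) + Ga^3+(aq); thus Q = [Ga^3+(aq)] / [Cu^+(aq)]^3.
Solving for the unknown gives log [Ga^3+(aq)] = −0.604, so [Ga^3+(aq)] ≈ 0.25 M.

0.25 M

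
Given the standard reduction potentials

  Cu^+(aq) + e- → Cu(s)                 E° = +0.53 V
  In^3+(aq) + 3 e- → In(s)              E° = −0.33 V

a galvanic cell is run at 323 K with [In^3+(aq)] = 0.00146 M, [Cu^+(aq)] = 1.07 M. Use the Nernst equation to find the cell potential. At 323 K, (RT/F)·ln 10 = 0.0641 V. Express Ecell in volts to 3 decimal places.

+0.922 V

Since E°(Cu⁺/Cu) > E°(In³⁺/In), Cu⁺/Cu serves as the cathode.
E°cell = E°cat − E°an = +0.53 − (−0.33) = +0.86 V; n = 3.
The balanced reaction is 3 Cu^+(aq) + In(s) → 3 Cu(s) + In^3+(aq), so Q = [In^3+(aq)] / [Cu^+(aq)]^3 = 0.00119 and log Q = −2.924.
By the Nernst equation, E = +0.86 − (0.0641/3)·(−2.924) = +0.922 V.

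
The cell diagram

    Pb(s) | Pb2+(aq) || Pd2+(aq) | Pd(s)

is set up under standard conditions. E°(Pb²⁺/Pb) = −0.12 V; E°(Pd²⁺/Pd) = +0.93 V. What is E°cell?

By convention the left-hand electrode in cell notation is the anode (oxidation) and the right-hand electrode is the cathode (reduction).
E°cell = E°(right) − E°(left) = +0.93 − (−0.12) = +1.05 V.

+1.05 V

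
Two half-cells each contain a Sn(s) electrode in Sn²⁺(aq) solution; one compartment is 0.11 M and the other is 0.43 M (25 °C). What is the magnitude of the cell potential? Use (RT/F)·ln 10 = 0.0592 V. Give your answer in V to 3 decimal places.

0.018 V

For a concentration cell E°cell = 0, since both electrodes use the same couple.
The compartment with the higher Sn²⁺(aq) concentration (0.43 M) acts as the cathode; ions are reduced there and produced at the dilute (0.11 M) anode.
With n = 2, Ecell = −(0.0592/2)·log([dilute]/[conc]) = −(0.0592/2)·log(0.11/0.43) = +0.018 V.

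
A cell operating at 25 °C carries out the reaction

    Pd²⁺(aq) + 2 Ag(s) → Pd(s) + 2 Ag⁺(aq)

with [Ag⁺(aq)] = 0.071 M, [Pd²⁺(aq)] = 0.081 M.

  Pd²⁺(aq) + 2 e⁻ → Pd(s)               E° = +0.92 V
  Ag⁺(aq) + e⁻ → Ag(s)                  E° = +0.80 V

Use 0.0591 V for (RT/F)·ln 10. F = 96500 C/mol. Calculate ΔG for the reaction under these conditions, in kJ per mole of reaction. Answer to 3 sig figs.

−30.0 kJ/mol

The standard cell potential is +0.92 − (+0.80) = +0.12 V, with n = 2 electrons in the balanced equation.
The reaction quotient is [Ag⁺(aq)]^2 / [Pd²⁺(aq)] = 0.0622; by Nernst, E = +0.12 − (0.0591/2)(−1.206) = +0.1556 V.
ΔG = −nFE = −(2)(96500)(+0.1556) J/mol = −30.0 kJ/mol.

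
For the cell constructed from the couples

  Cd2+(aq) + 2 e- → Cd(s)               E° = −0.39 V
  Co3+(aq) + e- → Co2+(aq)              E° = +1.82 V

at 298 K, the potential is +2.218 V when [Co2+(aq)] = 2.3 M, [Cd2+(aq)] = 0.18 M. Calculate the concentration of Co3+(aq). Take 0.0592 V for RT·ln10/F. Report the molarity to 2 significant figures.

Co³⁺/Co²⁺ is the cathode (higher E°); E°cell = +1.82 − (−0.39) = +2.21 V with n = 2.
Since E = E° − (0.0592/n)·log Q, log Q = n(E° − E)/0.0592 = −0.270.
Balancing electrons gives 2 Co3+(aq) + Cd(s) → 2 Co2+(aq) + Cd2+(aq); thus Q = ([Co2+(aq)]^2·[Cd2+(aq)]) / [Co3+(aq)]^2.
Substituting the known concentrations and solving, log [Co3+(aq)] = 0.124 and [Co3+(aq)] = 1.3 M.

1.3 M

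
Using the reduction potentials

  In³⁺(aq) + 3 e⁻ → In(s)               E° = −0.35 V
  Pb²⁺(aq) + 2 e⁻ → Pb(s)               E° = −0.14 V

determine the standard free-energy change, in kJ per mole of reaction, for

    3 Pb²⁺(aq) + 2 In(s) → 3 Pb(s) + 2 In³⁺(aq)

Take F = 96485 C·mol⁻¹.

−122 kJ/mol

In the reaction as written Pb²⁺(aq) is reduced, so the Pb²⁺/Pb couple is the cathode and In³⁺/In is the anode.
E°cell = −0.14 − (−0.35) = +0.21 V; balancing electrons gives n = 6.
ΔG° = −nFE°cell = −(6)(96485)(+0.21) J/mol = −122 kJ/mol.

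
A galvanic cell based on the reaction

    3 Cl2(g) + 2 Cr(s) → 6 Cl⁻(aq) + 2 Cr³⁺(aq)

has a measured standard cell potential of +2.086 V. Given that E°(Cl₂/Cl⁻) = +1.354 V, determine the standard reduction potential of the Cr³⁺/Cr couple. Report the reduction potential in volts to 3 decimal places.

In the reaction as written the Cl₂/Cl⁻ couple is reduced (cathode) and Cr³⁺/Cr is oxidized (anode), so E°cell = E°(Cl₂/Cl⁻) − E°(Cr³⁺/Cr).
E°(Cr³⁺/Cr) = E°(cathode) − E°cell = +1.354 − (+2.086) = −0.732 V.

−0.732 V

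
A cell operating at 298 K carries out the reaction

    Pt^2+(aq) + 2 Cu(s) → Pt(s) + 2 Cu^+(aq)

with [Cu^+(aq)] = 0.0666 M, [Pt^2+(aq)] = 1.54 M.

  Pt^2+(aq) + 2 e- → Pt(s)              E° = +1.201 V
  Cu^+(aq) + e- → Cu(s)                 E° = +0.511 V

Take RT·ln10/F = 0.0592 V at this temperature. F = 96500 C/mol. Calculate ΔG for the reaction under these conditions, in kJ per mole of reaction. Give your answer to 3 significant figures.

−148 kJ/mol

The standard cell potential is +1.201 − (+0.511) = +0.690 V, with n = 2 electrons in the balanced equation.
Q = [Cu^+(aq)]^2 / [Pt^2+(aq)] = 0.00288, so log Q = −2.541 and E = +0.690 − (0.0592/2)(−2.541) = +0.7652 V.
ΔG = −nFE = −(2)(96500)(+0.7652) J/mol = −148 kJ/mol.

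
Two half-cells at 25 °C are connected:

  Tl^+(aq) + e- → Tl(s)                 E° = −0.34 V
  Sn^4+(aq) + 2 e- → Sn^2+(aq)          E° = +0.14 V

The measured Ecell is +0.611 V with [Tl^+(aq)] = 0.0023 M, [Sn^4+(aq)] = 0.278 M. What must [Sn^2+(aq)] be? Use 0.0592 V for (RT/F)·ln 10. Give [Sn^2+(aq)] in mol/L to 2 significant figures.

2.0 M

With Sn⁴⁺/Sn²⁺ at the cathode and Tl⁺/Tl at the anode, E°cell = +0.14 − (−0.34) = +0.48 V (n = 2).
Since E = E° − (0.0592/n)·log Q, log Q = n(E° − E)/0.0592 = −4.426.
For Sn^4+(aq) + 2 Tl(s) → Sn^2+(aq) + 2 Tl^+(aq), the reaction quotient is Q = ([Sn^2+(aq)]·[Tl^+(aq)]^2) / [Sn^4+(aq)].
Isolating [Sn^2+(aq)] in Q = 10^{−4.426} yields log [Sn^2+(aq)] = 0.295, i.e. 2.0 M.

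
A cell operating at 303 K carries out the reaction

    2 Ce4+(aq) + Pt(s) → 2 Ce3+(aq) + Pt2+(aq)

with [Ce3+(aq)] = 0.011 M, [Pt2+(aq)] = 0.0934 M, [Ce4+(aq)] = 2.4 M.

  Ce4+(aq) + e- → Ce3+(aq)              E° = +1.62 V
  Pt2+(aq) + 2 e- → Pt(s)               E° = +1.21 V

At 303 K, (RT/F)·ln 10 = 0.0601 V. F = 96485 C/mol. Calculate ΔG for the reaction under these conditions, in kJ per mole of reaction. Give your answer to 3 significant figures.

The standard cell potential is +1.62 − (+1.21) = +0.41 V, with n = 2 electrons in the balanced equation.
The reaction quotient is ([Ce3+(aq)]^2·[Pt2+(aq)]) / [Ce4+(aq)]^2 = 1.96×10^−6; by Nernst, E = +0.41 − (0.0601/2)(−5.707) = +0.5815 V.
Finally ΔG = −nFE = −(2)(96485 C/mol)(+0.5815 V) = −112 kJ/mol.

−112 kJ/mol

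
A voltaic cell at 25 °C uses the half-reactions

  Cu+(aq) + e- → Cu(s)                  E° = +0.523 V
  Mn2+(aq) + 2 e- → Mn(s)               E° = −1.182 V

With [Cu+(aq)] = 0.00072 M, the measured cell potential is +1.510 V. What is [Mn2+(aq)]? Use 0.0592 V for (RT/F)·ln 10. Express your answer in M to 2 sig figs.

The Cu⁺/Cu couple has the larger reduction potential, so it is the cathode: E°cell = +0.523 − (−1.182) = +1.705 V and n = 2.
Rearranging E = E° − (0.0592/n)·log Q gives log Q = 2(+1.705 − (+1.510))/0.0592 = 6.588.
For 2 Cu+(aq) + Mn(s) → 2 Cu(s) + Mn2+(aq), the reaction quotient is Q = [Mn2+(aq)] / [Cu+(aq)]^2.
Isolating [Mn2+(aq)] in Q = 10^{6.588} yields log [Mn2+(aq)] = 0.303, i.e. 2.0 M.

2.0 M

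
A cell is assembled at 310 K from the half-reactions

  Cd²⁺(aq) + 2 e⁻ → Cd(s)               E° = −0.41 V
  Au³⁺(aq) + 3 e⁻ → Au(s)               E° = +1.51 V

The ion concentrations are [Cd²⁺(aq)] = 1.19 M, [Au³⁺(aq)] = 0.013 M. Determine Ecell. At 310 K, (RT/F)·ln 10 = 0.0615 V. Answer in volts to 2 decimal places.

+1.88 V

Au³⁺/Au is reduced (cathode, E° = +1.51 V) and Cd²⁺/Cd is oxidized (anode).
The standard potential is +1.51 − (−0.41) = +1.92 V and the balanced reaction transfers n = 6 electrons.
Balancing gives 2 Au³⁺(aq) + 3 Cd(s) → 2 Au(s) + 3 Cd²⁺(aq); hence Q = [Cd²⁺(aq)]^3 / [Au³⁺(aq)]^2 = 9.97×10^3 (log Q = 3.999).
E = E° − (0.0615/n)·log Q = +1.92 − (0.0615/6)(3.999) = +1.88 V.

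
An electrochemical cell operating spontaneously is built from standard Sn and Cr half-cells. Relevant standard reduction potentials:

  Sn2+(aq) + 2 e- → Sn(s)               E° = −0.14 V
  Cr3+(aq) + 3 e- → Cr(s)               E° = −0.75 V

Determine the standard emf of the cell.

The Sn²⁺/Sn couple has the higher E°, so Sn ion is reduced (cathode) and Cr is oxidized (anode).
E°cell = E°(cathode) − E°(anode) = −0.14 − (−0.75) = +0.61 V.

+0.61 V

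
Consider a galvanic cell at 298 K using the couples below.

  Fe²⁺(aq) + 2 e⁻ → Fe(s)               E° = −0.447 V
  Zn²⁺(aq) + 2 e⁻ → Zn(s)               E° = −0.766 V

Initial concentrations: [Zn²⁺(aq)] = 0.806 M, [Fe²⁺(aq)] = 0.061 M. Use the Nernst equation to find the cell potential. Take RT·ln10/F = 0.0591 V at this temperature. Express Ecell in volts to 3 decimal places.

+0.286 V

The Fe²⁺/Fe couple has the more positive E°, so it is the cathode; Zn²⁺/Zn is the anode.
E°cell = E°cat − E°an = −0.447 − (−0.766) = +0.319 V; n = 2.
For the overall reaction Fe²⁺(aq) + Zn(s) → Fe(s) + Zn²⁺(aq), Q = [Zn²⁺(aq)] / [Fe²⁺(aq)] = 13.2, giving log Q = 1.121.
Applying E = E° − (RT ln10/nF)·log Q gives +0.319 − (0.0591/2)(1.121) = +0.286 V.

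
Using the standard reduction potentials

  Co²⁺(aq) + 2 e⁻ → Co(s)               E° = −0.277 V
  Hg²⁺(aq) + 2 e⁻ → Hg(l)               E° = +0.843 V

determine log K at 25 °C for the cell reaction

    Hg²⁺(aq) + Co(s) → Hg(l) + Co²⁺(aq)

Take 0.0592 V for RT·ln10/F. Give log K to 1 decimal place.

The Hg²⁺/Hg couple is reduced (cathode); E°cell = +0.843 − (−0.277) = +1.120 V with n = 2.
At equilibrium E = 0, so log K = nE°cell / 0.0592 = (2)(+1.120) / 0.0592 = 37.8.

log K = 37.8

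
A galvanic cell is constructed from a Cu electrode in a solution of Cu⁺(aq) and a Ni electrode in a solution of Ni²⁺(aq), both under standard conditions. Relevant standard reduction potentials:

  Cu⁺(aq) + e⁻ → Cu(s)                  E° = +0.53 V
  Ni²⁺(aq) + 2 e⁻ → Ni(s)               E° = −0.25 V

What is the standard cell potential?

+0.78 V

Of the two couples in this cell, the one with the more positive reduction potential is reduced at the cathode: here that is Cu⁺/Cu (+0.53 V); Ni²⁺/Ni (−0.25 V) is the anode.
E°cell = E°(cathode) − E°(anode) = +0.53 − (−0.25) = +0.78 V.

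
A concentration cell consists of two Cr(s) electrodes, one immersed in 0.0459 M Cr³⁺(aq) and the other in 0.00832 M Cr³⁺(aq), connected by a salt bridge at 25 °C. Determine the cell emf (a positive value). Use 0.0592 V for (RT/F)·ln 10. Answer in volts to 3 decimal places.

0.015 V

For a concentration cell E°cell = 0, since both electrodes use the same couple.
The compartment with the higher Cr³⁺(aq) concentration (0.0459 M) acts as the cathode; ions are reduced there and produced at the dilute (0.00832 M) anode.
With n = 3, Ecell = −(0.0592/3)·log([dilute]/[conc]) = −(0.0592/3)·log(0.00832/0.0459) = +0.015 V.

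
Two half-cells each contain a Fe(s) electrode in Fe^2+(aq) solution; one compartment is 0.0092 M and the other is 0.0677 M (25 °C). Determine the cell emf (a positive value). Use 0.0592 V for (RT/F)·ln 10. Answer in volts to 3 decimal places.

For a concentration cell E°cell = 0, since both electrodes use the same couple.
The compartment with the higher Fe^2+(aq) concentration (0.0677 M) acts as the cathode; ions are reduced there and produced at the dilute (0.0092 M) anode.
With n = 2, Ecell = −(0.0592/2)·log([dilute]/[conc]) = −(0.0592/2)·log(0.0092/0.0677) = +0.026 V.

0.026 V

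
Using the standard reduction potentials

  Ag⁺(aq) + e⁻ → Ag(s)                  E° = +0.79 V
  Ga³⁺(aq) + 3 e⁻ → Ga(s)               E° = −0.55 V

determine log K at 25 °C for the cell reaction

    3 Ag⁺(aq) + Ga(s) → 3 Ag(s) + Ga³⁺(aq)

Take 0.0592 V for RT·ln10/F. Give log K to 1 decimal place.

log K = 67.9

The Ag⁺/Ag couple is reduced (cathode); E°cell = +0.79 − (−0.55) = +1.34 V with n = 3.
At equilibrium E = 0, so log K = nE°cell / 0.0592 = (3)(+1.34) / 0.0592 = 67.9.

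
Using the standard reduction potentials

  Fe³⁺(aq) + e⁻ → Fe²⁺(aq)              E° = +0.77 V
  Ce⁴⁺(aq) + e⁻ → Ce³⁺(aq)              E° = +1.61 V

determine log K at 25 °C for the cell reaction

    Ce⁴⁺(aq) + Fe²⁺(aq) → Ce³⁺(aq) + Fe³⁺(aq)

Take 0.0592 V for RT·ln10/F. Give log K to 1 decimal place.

The Ce⁴⁺/Ce³⁺ couple is reduced (cathode); E°cell = +1.61 − (+0.77) = +0.84 V with n = 1.
At equilibrium E = 0, so log K = nE°cell / 0.0592 = (1)(+0.84) / 0.0592 = 14.2.

log K = 14.2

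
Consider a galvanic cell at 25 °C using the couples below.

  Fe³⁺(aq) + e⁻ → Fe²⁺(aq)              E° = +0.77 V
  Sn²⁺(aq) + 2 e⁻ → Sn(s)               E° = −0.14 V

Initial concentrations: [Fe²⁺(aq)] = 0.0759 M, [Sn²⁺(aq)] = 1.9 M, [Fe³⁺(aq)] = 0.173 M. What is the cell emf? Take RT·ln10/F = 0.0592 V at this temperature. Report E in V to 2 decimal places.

+0.92 V

Fe³⁺/Fe²⁺ is reduced (cathode, E° = +0.77 V) and Sn²⁺/Sn is oxidized (anode).
E°cell = E°cat − E°an = +0.77 − (−0.14) = +0.91 V; n = 2.
The balanced reaction is 2 Fe³⁺(aq) + Sn(s) → 2 Fe²⁺(aq) + Sn²⁺(aq), so Q = ([Fe²⁺(aq)]^2·[Sn²⁺(aq)]) / [Fe³⁺(aq)]^2 = 0.366 and log Q = −0.437.
E = E° − (0.0592/n)·log Q = +0.91 − (0.0592/2)(−0.437) = +0.92 V.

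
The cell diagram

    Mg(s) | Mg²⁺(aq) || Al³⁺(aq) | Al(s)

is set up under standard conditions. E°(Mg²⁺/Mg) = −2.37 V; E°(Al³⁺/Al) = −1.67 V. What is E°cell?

+0.70 V

By convention the left-hand electrode in cell notation is the anode (oxidation) and the right-hand electrode is the cathode (reduction).
E°cell = E°(right) − E°(left) = −1.67 − (−2.37) = +0.70 V.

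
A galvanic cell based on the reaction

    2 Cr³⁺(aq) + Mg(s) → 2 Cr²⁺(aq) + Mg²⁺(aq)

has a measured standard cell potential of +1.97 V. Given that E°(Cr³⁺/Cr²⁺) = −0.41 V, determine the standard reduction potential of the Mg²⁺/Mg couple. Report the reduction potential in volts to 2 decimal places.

−2.38 V

In the reaction as written the Cr³⁺/Cr²⁺ couple is reduced (cathode) and Mg²⁺/Mg is oxidized (anode), so E°cell = E°(Cr³⁺/Cr²⁺) − E°(Mg²⁺/Mg).
E°(Mg²⁺/Mg) = E°(cathode) − E°cell = −0.41 − (+1.97) = −2.38 V.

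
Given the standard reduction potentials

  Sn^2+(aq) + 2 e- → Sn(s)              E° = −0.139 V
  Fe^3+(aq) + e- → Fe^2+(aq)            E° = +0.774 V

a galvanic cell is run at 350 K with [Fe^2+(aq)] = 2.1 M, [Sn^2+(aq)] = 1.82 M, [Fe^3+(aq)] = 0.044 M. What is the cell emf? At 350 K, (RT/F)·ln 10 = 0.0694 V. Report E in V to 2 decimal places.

+0.79 V

The Fe³⁺/Fe²⁺ couple has the more positive E°, so it is the cathode; Sn²⁺/Sn is the anode.
E°cell = +0.774 − (−0.139) = +0.913 V, with n = 2 electrons transferred.
The balanced reaction is 2 Fe^3+(aq) + Sn(s) → 2 Fe^2+(aq) + Sn^2+(aq), so Q = ([Fe^2+(aq)]^2·[Sn^2+(aq)]) / [Fe^3+(aq)]^2 = 4.15×10^3 and log Q = 3.618.
Applying E = E° − (RT ln10/nF)·log Q gives +0.913 − (0.0694/2)(3.618) = +0.79 V.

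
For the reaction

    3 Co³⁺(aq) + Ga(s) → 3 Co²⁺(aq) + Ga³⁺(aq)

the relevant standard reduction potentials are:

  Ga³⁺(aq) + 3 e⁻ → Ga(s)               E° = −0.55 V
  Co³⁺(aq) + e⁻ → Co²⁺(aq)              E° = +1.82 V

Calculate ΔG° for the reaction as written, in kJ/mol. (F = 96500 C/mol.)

In the reaction as written Co³⁺(aq) is reduced, so the Co³⁺/Co²⁺ couple is the cathode and Ga³⁺/Ga is the anode.
E°cell = +1.82 − (−0.55) = +2.37 V; balancing electrons gives n = 3.
ΔG° = −nFE°cell = −(3)(96500)(+2.37) J/mol = −686 kJ/mol.

−686 kJ/mol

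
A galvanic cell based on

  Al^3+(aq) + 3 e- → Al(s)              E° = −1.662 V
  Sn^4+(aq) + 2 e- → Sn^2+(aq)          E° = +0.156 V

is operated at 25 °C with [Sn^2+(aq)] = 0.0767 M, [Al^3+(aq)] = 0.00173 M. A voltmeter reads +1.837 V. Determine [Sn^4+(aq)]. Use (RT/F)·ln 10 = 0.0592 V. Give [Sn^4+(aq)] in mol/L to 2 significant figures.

Sn⁴⁺/Sn²⁺ is the cathode (higher E°); E°cell = +0.156 − (−1.662) = +1.818 V with n = 6.
From the Nernst equation, log Q = n(E° − E)/0.0592 = 6·(+1.818 − (+1.837))/0.0592 = −1.926.
For 3 Sn^4+(aq) + 2 Al(s) → 3 Sn^2+(aq) + 2 Al^3+(aq), the reaction quotient is Q = ([Sn^2+(aq)]^3·[Al^3+(aq)]^2) / [Sn^4+(aq)]^3.
Isolating [Sn^4+(aq)] in Q = 10^{−1.926} yields log [Sn^4+(aq)] = −2.315, i.e. 0.0048 M.

0.0048 M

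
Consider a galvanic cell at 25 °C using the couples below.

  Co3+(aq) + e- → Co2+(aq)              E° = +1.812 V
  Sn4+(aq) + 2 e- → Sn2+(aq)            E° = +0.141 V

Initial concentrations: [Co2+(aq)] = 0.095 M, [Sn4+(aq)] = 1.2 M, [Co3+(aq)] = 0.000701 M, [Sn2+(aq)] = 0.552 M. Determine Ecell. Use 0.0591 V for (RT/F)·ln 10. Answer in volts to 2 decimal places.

+1.54 V

Co³⁺/Co²⁺ is reduced (cathode, E° = +1.812 V) and Sn⁴⁺/Sn²⁺ is oxidized (anode).
E°cell = E°cat − E°an = +1.812 − (+0.141) = +1.671 V; n = 2.
Balancing gives 2 Co3+(aq) + Sn2+(aq) → 2 Co2+(aq) + Sn4+(aq); hence Q = ([Co2+(aq)]^2·[Sn4+(aq)]) / ([Co3+(aq)]^2·[Sn2+(aq)]) = 3.99×10^4 (log Q = 4.601).
Applying E = E° − (RT ln10/nF)·log Q gives +1.671 − (0.0591/2)(4.601) = +1.54 V.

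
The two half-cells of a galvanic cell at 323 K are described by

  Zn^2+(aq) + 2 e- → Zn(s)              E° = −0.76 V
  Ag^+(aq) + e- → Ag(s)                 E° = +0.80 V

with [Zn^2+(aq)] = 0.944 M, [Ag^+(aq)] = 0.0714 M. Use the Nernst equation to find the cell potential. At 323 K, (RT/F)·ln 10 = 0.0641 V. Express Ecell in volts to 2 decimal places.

+1.49 V

The Ag⁺/Ag couple has the more positive E°, so it is the cathode; Zn²⁺/Zn is the anode.
E°cell = E°cat − E°an = +0.80 − (−0.76) = +1.56 V; n = 2.
Balancing gives 2 Ag^+(aq) + Zn(s) → 2 Ag(s) + Zn^2+(aq); hence Q = [Zn^2+(aq)] / [Ag^+(aq)]^2 = 185 (log Q = 2.268).
By the Nernst equation, E = +1.56 − (0.0641/2)·(2.268) = +1.49 V.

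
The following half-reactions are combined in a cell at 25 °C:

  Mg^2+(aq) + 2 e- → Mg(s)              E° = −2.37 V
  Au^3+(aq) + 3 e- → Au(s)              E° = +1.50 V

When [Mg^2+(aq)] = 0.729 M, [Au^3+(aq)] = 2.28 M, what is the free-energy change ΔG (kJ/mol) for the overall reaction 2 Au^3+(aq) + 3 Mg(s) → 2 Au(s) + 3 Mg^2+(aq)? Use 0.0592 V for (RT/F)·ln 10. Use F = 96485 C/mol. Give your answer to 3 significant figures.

E°cell = +1.50 − (−2.37) = +3.87 V; the balanced reaction transfers n = 6 electrons.
Q = [Mg^2+(aq)]^3 / [Au^3+(aq)]^2 = 0.0745, so log Q = −1.128 and E = +3.87 − (0.0592/6)(−1.128) = +3.8811 V.
Then ΔG = −nFE = −6 × 96485 × +3.8811 J/mol = −2250 kJ/mol.

−2250 kJ/mol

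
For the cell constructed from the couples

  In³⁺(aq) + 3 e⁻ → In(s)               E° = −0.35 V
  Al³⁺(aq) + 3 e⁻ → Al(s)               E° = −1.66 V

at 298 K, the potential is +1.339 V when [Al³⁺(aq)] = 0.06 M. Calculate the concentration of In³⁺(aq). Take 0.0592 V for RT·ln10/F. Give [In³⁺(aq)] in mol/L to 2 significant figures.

In³⁺/In is the cathode (higher E°); E°cell = −0.35 − (−1.66) = +1.31 V with n = 3.
Rearranging E = E° − (0.0592/n)·log Q gives log Q = 3(+1.31 − (+1.339))/0.0592 = −1.470.
For In³⁺(aq) + Al(s) → In(s) + Al³⁺(aq), the reaction quotient is Q = [Al³⁺(aq)] / [In³⁺(aq)].
Solving for the unknown gives log [In³⁺(aq)] = 0.248, so [In³⁺(aq)] ≈ 1.8 M.

1.8 M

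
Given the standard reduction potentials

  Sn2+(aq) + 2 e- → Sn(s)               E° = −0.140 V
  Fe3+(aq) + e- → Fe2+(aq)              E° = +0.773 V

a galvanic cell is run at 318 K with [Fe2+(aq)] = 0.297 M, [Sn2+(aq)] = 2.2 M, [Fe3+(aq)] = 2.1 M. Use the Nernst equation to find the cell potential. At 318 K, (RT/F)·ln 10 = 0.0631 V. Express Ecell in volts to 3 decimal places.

The Fe³⁺/Fe²⁺ couple has the more positive E°, so it is the cathode; Sn²⁺/Sn is the anode.
E°cell = E°cat − E°an = +0.773 − (−0.140) = +0.913 V; n = 2.
For the overall reaction 2 Fe3+(aq) + Sn(s) → 2 Fe2+(aq) + Sn2+(aq), Q = ([Fe2+(aq)]^2·[Sn2+(aq)]) / [Fe3+(aq)]^2 = 0.044, giving log Q = −1.357.
Applying E = E° − (RT ln10/nF)·log Q gives +0.913 − (0.0631/2)(−1.357) = +0.956 V.

+0.956 V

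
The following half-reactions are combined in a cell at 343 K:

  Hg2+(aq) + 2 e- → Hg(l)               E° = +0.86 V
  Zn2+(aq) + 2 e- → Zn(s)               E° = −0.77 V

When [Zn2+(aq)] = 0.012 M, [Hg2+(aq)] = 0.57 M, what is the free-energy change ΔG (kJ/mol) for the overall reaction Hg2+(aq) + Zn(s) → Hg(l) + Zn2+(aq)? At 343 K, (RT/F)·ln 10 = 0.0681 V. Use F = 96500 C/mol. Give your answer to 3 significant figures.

−326 kJ/mol

The standard cell potential is +0.86 − (−0.77) = +1.63 V, with n = 2 electrons in the balanced equation.
Q = [Zn2+(aq)] / [Hg2+(aq)] = 0.0211, so log Q = −1.677 and E = +1.63 − (0.0681/2)(−1.677) = +1.6871 V.
ΔG = −nFE = −(2)(96500)(+1.6871) J/mol = −326 kJ/mol.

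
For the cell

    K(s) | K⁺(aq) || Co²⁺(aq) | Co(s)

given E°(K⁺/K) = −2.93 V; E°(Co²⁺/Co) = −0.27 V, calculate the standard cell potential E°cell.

+2.66 V

By convention the left-hand electrode in cell notation is the anode (oxidation) and the right-hand electrode is the cathode (reduction).
E°cell = E°(right) − E°(left) = −0.27 − (−2.93) = +2.66 V.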